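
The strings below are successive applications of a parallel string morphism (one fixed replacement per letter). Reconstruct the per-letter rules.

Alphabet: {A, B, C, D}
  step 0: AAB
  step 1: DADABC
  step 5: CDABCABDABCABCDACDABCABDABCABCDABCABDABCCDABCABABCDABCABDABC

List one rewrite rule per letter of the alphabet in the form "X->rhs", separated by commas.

A->DA, B->BC, C->AB, D->C

  step 0 ⇒ step 1: AAB ⇒ DA·DA·BC
    A ↦ DA
    B ↦ BC
    C ↦ AB  (constrained at step 1)
    D ↦ C  (constrained at step 1)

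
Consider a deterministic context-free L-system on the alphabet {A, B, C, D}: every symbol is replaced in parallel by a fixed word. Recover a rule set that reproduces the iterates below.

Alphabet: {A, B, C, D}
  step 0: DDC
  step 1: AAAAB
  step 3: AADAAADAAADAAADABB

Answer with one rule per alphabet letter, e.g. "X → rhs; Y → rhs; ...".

  step 0 ⇒ step 1: DDC ⇒ AA·AA·B
    C ↦ B
    D ↦ AA
    A ↦ DA  (constrained at step 1)
    B ↦ CC  (constrained at step 1)

A->DA, B->CC, C->B, D->AA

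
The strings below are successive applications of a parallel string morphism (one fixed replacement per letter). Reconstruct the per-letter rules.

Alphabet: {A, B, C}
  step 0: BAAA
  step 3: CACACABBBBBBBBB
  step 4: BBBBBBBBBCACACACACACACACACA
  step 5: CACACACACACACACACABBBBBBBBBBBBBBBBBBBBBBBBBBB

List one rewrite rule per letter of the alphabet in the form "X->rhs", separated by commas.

A->B, B->CA, C->BB

  step 4 ⇒ step 5: BBBBBBBBBCACACACACACACACACA ⇒ CA·CA·CA·CA·CA·CA·CA·CA·CA·BB·B·BB·B·BB·B·BB·B·BB·B·BB·B·BB·B·BB·B·BB·B
    A ↦ B
    B ↦ CA
    C ↦ BB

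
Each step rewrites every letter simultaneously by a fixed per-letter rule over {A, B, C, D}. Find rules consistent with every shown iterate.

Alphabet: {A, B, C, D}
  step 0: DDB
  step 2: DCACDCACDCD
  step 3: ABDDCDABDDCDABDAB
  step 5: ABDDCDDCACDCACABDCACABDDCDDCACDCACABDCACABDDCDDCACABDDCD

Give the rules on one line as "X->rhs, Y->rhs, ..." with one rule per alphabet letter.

  step 2 ⇒ step 3: DCACDCACDCD ⇒ AB·D·DC·D·AB·D·DC·D·AB·D·AB
    A ↦ DC
    C ↦ D
    D ↦ AB
    B ↦ AC  (constrained at step 0)

A->DC, B->AC, C->D, D->AB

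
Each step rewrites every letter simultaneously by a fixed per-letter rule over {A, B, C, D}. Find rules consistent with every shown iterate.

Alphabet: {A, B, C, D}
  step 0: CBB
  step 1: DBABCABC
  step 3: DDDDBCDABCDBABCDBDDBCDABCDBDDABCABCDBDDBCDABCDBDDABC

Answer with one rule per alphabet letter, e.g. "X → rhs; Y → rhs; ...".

A->BCD, B->ABC, C->DB, D->DD

  step 0 ⇒ step 1: CBB ⇒ DB·ABC·ABC
    B ↦ ABC
    C ↦ DB
    A ↦ BCD  (constrained at step 1)
    D ↦ DD  (constrained at step 1)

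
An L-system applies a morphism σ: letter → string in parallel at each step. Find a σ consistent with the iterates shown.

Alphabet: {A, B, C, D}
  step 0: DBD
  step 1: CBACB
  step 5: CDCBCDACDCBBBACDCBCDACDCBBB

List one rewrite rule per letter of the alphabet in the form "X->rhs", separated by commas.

  step 0 ⇒ step 1: DBD ⇒ CB·A·CB
    B ↦ A
    D ↦ CB
    A ↦ B  (constrained at step 1)
    C ↦ CD  (constrained at step 1)

A->B, B->A, C->CD, D->CB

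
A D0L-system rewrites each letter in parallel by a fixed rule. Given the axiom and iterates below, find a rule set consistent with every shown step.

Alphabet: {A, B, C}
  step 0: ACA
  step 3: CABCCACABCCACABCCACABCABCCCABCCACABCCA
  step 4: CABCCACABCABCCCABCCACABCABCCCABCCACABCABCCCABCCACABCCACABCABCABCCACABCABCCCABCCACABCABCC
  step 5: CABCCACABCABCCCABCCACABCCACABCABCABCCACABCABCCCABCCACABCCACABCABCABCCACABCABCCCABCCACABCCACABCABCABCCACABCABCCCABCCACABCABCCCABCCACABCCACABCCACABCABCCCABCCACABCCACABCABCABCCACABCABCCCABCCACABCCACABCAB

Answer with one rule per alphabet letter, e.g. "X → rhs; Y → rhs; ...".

A->CC, B->A, C->CAB

  step 4 ⇒ step 5: CABCCACABCABCCCABCCACABCABCCCABCCACABCABCCCABCCACABCCACABCABCABCCACABCABCCCABCCACABCABCC ⇒ CAB·CC·A·CAB·CAB·CC·CAB·CC·A·CAB·CC·A·CAB·CAB·CAB·CC·A·CAB·CAB·CC·CAB·CC·A·CAB·CC·A·CAB·CAB·CAB·CC·A·CAB·CAB·CC·CAB·CC·A·CAB·CC·A·CAB·CAB·CAB·CC·A·CAB·CAB·CC·CAB·CC·A·CAB·CAB·CC·CAB·CC·A·CAB·CC·A·CAB·CC·A·CAB·CAB·CC·CAB·CC·A·CAB·CC·A·CAB·CAB·CAB·CC·A·CAB·CAB·CC·CAB·CC·A·CAB·CC·A·CAB·CAB
    A ↦ CC
    B ↦ A
    C ↦ CAB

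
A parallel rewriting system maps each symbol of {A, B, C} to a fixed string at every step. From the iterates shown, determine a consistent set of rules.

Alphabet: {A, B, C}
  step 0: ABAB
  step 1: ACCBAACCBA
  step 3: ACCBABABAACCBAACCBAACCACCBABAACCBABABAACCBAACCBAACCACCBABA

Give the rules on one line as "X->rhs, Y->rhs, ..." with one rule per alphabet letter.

  step 0 ⇒ step 1: ABAB ⇒ ACC·BA·ACC·BA
    A ↦ ACC
    B ↦ BA
    C ↦ BA  (constrained at step 1)

A->ACC, B->BA, C->BA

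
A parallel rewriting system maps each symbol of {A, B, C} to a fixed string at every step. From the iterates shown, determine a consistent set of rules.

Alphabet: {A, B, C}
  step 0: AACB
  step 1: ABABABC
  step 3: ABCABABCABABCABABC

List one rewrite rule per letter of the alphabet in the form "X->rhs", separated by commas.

  step 0 ⇒ step 1: AACB ⇒ AB·AB·AB·C
    A ↦ AB
    B ↦ C
    C ↦ AB

A->AB, B->C, C->AB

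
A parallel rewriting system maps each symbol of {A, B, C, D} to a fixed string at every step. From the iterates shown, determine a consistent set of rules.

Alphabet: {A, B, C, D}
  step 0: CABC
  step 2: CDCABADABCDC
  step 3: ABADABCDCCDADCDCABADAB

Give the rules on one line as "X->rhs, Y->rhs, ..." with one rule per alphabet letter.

  step 2 ⇒ step 3: CDCABADABCDC ⇒ AB·AD·AB·CD·C·CD·AD·CD·C·AB·AD·AB
    A ↦ CD
    B ↦ C
    C ↦ AB
    D ↦ AD

A->CD, B->C, C->AB, D->AD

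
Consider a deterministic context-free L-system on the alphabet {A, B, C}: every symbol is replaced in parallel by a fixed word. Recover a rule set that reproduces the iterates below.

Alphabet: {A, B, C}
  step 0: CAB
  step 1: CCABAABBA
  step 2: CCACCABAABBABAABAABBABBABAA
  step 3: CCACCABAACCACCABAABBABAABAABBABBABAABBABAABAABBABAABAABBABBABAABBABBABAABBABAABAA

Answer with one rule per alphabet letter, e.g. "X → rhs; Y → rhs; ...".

  step 2 ⇒ step 3: CCACCABAABBABAABAABBABBABAA ⇒ CCA·CCA·BAA·CCA·CCA·BAA·BBA·BAA·BAA·BBA·BBA·BAA·BBA·BAA·BAA·BBA·BAA·BAA·BBA·BBA·BAA·BBA·BBA·BAA·BBA·BAA·BAA
    A ↦ BAA
    B ↦ BBA
    C ↦ CCA

A->BAA, B->BBA, C->CCA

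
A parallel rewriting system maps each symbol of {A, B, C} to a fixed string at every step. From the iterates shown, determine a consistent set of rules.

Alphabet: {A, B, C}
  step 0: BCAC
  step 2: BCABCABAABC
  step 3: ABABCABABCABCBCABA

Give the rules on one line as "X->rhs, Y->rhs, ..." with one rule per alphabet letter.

  step 2 ⇒ step 3: BCABCABAABC ⇒ A·BA·BC·A·BA·BC·A·BC·BC·A·BA
    A ↦ BC
    B ↦ A
    C ↦ BA

A->BC, B->A, C->BA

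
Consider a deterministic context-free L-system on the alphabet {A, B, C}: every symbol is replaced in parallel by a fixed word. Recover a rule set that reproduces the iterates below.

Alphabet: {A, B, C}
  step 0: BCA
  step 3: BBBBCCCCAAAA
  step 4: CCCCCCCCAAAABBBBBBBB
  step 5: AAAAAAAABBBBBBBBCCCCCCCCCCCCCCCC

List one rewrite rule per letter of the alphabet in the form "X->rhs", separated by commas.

A->BB, B->CC, C->A

  step 4 ⇒ step 5: CCCCCCCCAAAABBBBBBBB ⇒ A·A·A·A·A·A·A·A·BB·BB·BB·BB·CC·CC·CC·CC·CC·CC·CC·CC
    A ↦ BB
    B ↦ CC
    C ↦ A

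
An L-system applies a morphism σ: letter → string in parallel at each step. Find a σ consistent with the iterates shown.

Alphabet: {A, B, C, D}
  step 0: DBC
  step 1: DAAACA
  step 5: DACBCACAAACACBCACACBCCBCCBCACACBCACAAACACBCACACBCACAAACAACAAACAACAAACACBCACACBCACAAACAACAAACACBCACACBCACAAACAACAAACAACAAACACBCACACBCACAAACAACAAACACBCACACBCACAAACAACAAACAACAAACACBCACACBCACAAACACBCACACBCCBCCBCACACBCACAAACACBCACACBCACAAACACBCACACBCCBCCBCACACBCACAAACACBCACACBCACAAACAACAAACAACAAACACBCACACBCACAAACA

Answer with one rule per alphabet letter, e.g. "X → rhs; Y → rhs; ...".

  step 0 ⇒ step 1: DBC ⇒ DA·A·ACA
    B ↦ A
    C ↦ ACA
    D ↦ DA
    A ↦ CBC  (constrained at step 1)

A->CBC, B->A, C->ACA, D->DA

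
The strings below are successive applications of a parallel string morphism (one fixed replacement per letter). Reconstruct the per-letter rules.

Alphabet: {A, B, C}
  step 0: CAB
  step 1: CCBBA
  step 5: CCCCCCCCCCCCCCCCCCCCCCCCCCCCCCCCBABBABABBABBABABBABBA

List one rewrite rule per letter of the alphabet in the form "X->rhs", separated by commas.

  step 0 ⇒ step 1: CAB ⇒ CC·B·BA
    A ↦ B
    B ↦ BA
    C ↦ CC

A->B, B->BA, C->CC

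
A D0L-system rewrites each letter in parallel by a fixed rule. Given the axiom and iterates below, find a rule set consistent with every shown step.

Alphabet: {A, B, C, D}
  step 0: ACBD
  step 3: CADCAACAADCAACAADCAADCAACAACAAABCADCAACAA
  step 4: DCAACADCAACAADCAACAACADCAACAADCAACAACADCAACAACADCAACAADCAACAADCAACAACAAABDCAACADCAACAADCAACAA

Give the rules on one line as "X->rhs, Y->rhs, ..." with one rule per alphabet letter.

A->CAA, B->AB, C->D, D->CA

  step 3 ⇒ step 4: CADCAACAADCAACAADCAADCAACAACAAABCADCAACAA ⇒ D·CAA·CA·D·CAA·CAA·D·CAA·CAA·CA·D·CAA·CAA·D·CAA·CAA·CA·D·CAA·CAA·CA·D·CAA·CAA·D·CAA·CAA·D·CAA·CAA·CAA·AB·D·CAA·CA·D·CAA·CAA·D·CAA·CAA
    A ↦ CAA
    B ↦ AB
    C ↦ D
    D ↦ CA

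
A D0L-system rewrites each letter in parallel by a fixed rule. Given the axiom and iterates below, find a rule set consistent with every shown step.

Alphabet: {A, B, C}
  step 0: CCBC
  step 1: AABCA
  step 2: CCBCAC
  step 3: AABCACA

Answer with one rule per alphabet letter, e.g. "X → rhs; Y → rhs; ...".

  step 2 ⇒ step 3: CCBCAC ⇒ A·A·BC·A·C·A
    A ↦ C
    B ↦ BC
    C ↦ A

A->C, B->BC, C->A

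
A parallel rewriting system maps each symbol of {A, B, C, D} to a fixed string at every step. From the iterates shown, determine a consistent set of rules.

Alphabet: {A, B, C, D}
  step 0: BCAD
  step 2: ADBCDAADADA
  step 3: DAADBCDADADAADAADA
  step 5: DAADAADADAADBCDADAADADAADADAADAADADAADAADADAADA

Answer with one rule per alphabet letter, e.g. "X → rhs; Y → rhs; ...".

  step 2 ⇒ step 3: ADBCDAADADA ⇒ DA·A·D·BCD·A·DA·DA·A·DA·A·DA
    A ↦ DA
    B ↦ D
    C ↦ BCD
    D ↦ A

A->DA, B->D, C->BCD, D->A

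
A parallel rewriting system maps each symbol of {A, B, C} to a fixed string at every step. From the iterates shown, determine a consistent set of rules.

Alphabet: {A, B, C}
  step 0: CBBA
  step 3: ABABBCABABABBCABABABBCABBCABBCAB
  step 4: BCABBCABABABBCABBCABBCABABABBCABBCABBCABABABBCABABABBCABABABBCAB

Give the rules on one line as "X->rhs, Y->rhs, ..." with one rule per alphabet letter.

A->BC, B->AB, C->AB

  step 3 ⇒ step 4: ABABBCABABABBCABABABBCABBCABBCAB ⇒ BC·AB·BC·AB·AB·AB·BC·AB·BC·AB·BC·AB·AB·AB·BC·AB·BC·AB·BC·AB·AB·AB·BC·AB·AB·AB·BC·AB·AB·AB·BC·AB
    A ↦ BC
    B ↦ AB
    C ↦ AB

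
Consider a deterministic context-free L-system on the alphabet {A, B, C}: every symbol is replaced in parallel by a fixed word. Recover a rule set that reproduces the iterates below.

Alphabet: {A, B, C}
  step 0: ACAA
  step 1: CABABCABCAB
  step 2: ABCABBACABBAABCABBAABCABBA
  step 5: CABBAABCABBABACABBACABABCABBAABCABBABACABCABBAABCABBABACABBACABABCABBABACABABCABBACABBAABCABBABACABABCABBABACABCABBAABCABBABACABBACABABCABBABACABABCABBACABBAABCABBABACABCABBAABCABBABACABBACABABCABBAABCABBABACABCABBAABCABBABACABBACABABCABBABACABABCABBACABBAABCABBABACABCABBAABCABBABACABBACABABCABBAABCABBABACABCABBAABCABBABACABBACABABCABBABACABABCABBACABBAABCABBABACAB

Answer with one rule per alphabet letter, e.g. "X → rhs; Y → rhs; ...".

A->CAB, B->BA, C->AB

  step 1 ⇒ step 2: CABABCABCAB ⇒ AB·CAB·BA·CAB·BA·AB·CAB·BA·AB·CAB·BA
    A ↦ CAB
    B ↦ BA
    C ↦ AB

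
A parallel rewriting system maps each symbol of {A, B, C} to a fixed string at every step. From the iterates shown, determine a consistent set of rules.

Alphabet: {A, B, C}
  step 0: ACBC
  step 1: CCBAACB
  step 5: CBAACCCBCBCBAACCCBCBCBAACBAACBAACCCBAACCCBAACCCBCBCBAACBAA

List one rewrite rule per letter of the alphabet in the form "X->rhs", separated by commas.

  step 0 ⇒ step 1: ACBC ⇒ C·CB·AA·CB
    A ↦ C
    B ↦ AA
    C ↦ CB

A->C, B->AA, C->CB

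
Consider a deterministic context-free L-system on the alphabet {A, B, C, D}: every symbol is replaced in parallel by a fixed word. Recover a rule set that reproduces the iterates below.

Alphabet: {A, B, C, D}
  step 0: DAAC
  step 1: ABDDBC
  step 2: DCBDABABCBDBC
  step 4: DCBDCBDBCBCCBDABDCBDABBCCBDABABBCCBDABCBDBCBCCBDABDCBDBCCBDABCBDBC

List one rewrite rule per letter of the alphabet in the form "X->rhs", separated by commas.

  step 1 ⇒ step 2: ABDDBC ⇒ D·CBD·AB·AB·CBD·BC
    A ↦ D
    B ↦ CBD
    C ↦ BC
    D ↦ AB

A->D, B->CBD, C->BC, D->AB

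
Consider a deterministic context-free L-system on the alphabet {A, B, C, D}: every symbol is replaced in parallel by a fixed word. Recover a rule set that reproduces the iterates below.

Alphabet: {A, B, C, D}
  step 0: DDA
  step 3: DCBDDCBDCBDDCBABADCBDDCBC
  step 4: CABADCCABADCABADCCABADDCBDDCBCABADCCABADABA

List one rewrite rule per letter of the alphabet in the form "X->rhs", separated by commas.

  step 3 ⇒ step 4: DCBDDCBDCBDDCBABADCBDDCBC ⇒ C·ABA·D·C·C·ABA·D·C·ABA·D·C·C·ABA·D·DCB·D·DCB·C·ABA·D·C·C·ABA·D·ABA
    A ↦ DCB
    B ↦ D
    C ↦ ABA
    D ↦ C

A->DCB, B->D, C->ABA, D->C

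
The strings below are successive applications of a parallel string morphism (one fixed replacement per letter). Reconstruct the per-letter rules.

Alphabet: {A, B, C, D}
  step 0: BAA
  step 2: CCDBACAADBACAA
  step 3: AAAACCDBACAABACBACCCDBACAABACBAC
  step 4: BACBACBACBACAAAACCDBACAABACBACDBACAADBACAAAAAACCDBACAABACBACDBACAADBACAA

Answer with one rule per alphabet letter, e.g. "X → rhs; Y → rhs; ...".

A->BAC, B->D, C->AA, D->CC

  step 3 ⇒ step 4: AAAACCDBACAABACBACCCDBACAABACBAC ⇒ BAC·BAC·BAC·BAC·AA·AA·CC·D·BAC·AA·BAC·BAC·D·BAC·AA·D·BAC·AA·AA·AA·CC·D·BAC·AA·BAC·BAC·D·BAC·AA·D·BAC·AA
    A ↦ BAC
    B ↦ D
    C ↦ AA
    D ↦ CC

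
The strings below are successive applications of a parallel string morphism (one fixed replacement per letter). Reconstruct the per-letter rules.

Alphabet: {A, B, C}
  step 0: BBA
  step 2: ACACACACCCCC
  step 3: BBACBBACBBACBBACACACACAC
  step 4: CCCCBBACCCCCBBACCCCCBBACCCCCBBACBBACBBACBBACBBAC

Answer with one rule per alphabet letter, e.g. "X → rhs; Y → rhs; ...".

A->BB, B->CC, C->AC

  step 3 ⇒ step 4: BBACBBACBBACBBACACACACAC ⇒ CC·CC·BB·AC·CC·CC·BB·AC·CC·CC·BB·AC·CC·CC·BB·AC·BB·AC·BB·AC·BB·AC·BB·AC
    A ↦ BB
    B ↦ CC
    C ↦ AC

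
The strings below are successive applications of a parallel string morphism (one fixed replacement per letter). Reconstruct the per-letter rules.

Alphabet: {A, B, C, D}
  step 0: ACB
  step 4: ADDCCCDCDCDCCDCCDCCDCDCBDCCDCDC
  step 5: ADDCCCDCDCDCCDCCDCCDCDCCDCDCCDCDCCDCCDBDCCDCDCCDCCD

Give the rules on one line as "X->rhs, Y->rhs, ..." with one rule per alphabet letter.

A->ADD, B->BD, C->CD, D->C

  step 4 ⇒ step 5: ADDCCCDCDCDCCDCCDCCDCDCBDCCDCDC ⇒ ADD·C·C·CD·CD·CD·C·CD·C·CD·C·CD·CD·C·CD·CD·C·CD·CD·C·CD·C·CD·BD·C·CD·CD·C·CD·C·CD
    A ↦ ADD
    B ↦ BD
    C ↦ CD
    D ↦ C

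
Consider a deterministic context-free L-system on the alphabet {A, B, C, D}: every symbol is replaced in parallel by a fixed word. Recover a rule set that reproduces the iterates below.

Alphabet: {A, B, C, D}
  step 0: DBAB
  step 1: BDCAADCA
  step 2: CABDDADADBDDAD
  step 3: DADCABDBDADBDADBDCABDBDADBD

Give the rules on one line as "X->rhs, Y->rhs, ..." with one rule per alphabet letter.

  step 2 ⇒ step 3: CABDDADADBDDAD ⇒ D·AD·CA·BD·BD·AD·BD·AD·BD·CA·BD·BD·AD·BD
    A ↦ AD
    B ↦ CA
    C ↦ D
    D ↦ BD

A->AD, B->CA, C->D, D->BD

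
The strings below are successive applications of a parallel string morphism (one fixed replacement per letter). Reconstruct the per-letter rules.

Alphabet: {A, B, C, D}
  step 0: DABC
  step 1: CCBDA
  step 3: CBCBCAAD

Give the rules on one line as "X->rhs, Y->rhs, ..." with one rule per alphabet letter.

  step 0 ⇒ step 1: DABC ⇒ C·CB·D·A
    A ↦ CB
    B ↦ D
    C ↦ A
    D ↦ C

A->CB, B->D, C->A, D->C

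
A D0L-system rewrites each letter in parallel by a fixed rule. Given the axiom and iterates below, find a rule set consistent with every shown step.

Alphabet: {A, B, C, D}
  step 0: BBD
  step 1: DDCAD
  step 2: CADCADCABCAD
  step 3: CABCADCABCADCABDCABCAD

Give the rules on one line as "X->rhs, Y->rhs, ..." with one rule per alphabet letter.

A->B, B->D, C->CA, D->CAD

  step 2 ⇒ step 3: CADCADCABCAD ⇒ CA·B·CAD·CA·B·CAD·CA·B·D·CA·B·CAD
    A ↦ B
    B ↦ D
    C ↦ CA
    D ↦ CAD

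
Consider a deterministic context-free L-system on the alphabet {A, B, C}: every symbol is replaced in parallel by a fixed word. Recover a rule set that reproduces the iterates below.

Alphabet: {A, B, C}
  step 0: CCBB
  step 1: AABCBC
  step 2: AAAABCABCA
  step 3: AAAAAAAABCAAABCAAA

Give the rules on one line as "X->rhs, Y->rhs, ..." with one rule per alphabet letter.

  step 2 ⇒ step 3: AAAABCABCA ⇒ AA·AA·AA·AA·BC·A·AA·BC·A·AA
    A ↦ AA
    B ↦ BC
    C ↦ A

A->AA, B->BC, C->A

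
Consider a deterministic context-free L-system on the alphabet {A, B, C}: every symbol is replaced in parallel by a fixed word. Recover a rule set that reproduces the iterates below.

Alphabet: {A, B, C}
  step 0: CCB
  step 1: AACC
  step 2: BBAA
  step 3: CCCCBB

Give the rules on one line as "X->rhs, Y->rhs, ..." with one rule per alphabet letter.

  step 2 ⇒ step 3: BBAA ⇒ CC·CC·B·B
    A ↦ B
    B ↦ CC
  step 0 ⇒ step 1: CCB ⇒ A·A·CC
    C ↦ A

A->B, B->CC, C->A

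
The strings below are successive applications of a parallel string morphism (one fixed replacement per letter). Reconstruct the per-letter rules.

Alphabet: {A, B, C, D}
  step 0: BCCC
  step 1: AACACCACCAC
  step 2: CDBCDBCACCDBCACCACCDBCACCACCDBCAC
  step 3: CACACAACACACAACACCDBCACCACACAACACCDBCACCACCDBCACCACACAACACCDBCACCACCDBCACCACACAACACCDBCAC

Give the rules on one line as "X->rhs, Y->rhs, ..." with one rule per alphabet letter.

A->CDB, B->AA, C->CAC, D->AC

  step 2 ⇒ step 3: CDBCDBCACCDBCACCACCDBCACCACCDBCAC ⇒ CAC·AC·AA·CAC·AC·AA·CAC·CDB·CAC·CAC·AC·AA·CAC·CDB·CAC·CAC·CDB·CAC·CAC·AC·AA·CAC·CDB·CAC·CAC·CDB·CAC·CAC·AC·AA·CAC·CDB·CAC
    A ↦ CDB
    B ↦ AA
    C ↦ CAC
    D ↦ AC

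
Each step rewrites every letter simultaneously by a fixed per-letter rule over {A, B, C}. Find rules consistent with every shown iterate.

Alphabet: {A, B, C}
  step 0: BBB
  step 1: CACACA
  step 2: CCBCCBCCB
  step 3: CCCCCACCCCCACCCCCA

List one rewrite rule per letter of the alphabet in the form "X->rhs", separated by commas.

  step 2 ⇒ step 3: CCBCCBCCB ⇒ CC·CC·CA·CC·CC·CA·CC·CC·CA
    B ↦ CA
    C ↦ CC
  step 1 ⇒ step 2: CACACA ⇒ CC·B·CC·B·CC·B
    A ↦ B

A->B, B->CA, C->CC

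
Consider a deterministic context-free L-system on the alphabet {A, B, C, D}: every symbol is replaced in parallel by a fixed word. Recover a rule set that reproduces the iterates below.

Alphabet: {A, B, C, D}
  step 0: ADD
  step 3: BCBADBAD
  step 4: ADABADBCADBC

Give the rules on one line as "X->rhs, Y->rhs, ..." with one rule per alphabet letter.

A->B, B->AD, C->AB, D->C

  step 3 ⇒ step 4: BCBADBAD ⇒ AD·AB·AD·B·C·AD·B·C
    A ↦ B
    B ↦ AD
    C ↦ AB
    D ↦ C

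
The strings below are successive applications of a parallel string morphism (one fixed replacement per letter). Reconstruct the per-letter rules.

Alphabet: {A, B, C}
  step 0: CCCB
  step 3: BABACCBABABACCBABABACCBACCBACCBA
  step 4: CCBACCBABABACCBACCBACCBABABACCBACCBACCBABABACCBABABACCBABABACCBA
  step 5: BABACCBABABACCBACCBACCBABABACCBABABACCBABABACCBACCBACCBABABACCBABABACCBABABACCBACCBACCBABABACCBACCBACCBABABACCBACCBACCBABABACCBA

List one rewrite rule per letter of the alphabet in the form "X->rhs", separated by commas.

A->BA, B->CC, C->BA

  step 4 ⇒ step 5: CCBACCBABABACCBACCBACCBABABACCBACCBACCBABABACCBABABACCBABABACCBA ⇒ BA·BA·CC·BA·BA·BA·CC·BA·CC·BA·CC·BA·BA·BA·CC·BA·BA·BA·CC·BA·BA·BA·CC·BA·CC·BA·CC·BA·BA·BA·CC·BA·BA·BA·CC·BA·BA·BA·CC·BA·CC·BA·CC·BA·BA·BA·CC·BA·CC·BA·CC·BA·BA·BA·CC·BA·CC·BA·CC·BA·BA·BA·CC·BA
    A ↦ BA
    B ↦ CC
    C ↦ BA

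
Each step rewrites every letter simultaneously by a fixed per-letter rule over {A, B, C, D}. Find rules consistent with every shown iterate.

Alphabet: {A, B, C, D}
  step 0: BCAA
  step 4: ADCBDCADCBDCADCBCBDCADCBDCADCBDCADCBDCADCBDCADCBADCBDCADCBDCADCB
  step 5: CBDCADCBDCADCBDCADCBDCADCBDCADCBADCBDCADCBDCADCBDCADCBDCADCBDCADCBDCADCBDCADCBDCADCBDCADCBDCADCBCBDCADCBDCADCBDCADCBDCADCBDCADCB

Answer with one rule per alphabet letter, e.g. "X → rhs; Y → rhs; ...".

  step 4 ⇒ step 5: ADCBDCADCBDCADCBCBDCADCBDCADCBDCADCBDCADCBDCADCBADCBDCADCBDCADCB ⇒ CB·DC·AD·CB·DC·AD·CB·DC·AD·CB·DC·AD·CB·DC·AD·CB·AD·CB·DC·AD·CB·DC·AD·CB·DC·AD·CB·DC·AD·CB·DC·AD·CB·DC·AD·CB·DC·AD·CB·DC·AD·CB·DC·AD·CB·DC·AD·CB·CB·DC·AD·CB·DC·AD·CB·DC·AD·CB·DC·AD·CB·DC·AD·CB
    A ↦ CB
    B ↦ CB
    C ↦ AD
    D ↦ DC

A->CB, B->CB, C->AD, D->DC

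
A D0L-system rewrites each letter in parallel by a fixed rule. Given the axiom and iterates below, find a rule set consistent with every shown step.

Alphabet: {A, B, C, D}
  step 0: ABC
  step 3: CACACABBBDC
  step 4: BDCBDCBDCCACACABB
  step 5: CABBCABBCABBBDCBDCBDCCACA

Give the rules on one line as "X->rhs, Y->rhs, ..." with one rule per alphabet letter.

A->DC, B->CA, C->B, D->B

  step 4 ⇒ step 5: BDCBDCBDCCACACABB ⇒ CA·B·B·CA·B·B·CA·B·B·B·DC·B·DC·B·DC·CA·CA
    A ↦ DC
    B ↦ CA
    C ↦ B
    D ↦ B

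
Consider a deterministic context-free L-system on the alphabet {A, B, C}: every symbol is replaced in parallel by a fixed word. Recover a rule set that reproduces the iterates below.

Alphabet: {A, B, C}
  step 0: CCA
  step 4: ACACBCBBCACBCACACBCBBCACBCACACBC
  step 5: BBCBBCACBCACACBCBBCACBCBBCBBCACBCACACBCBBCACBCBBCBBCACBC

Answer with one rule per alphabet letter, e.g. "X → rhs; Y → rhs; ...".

  step 4 ⇒ step 5: ACACBCBBCACBCACACBCBBCACBCACACBC ⇒ B·BC·B·BC·AC·BC·AC·AC·BC·B·BC·AC·BC·B·BC·B·BC·AC·BC·AC·AC·BC·B·BC·AC·BC·B·BC·B·BC·AC·BC
    A ↦ B
    B ↦ AC
    C ↦ BC

A->B, B->AC, C->BC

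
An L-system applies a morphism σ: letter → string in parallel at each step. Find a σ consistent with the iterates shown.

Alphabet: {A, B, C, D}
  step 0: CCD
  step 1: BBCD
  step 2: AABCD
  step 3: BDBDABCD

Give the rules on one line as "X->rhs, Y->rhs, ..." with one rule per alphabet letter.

  step 2 ⇒ step 3: AABCD ⇒ BD·BD·A·B·CD
    A ↦ BD
    B ↦ A
    C ↦ B
    D ↦ CD

A->BD, B->A, C->B, D->CD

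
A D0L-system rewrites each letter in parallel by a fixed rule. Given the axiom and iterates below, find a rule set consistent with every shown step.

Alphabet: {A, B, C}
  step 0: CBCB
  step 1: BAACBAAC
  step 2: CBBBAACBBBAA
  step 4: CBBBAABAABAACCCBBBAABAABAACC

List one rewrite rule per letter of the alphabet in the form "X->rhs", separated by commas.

A->B, B->C, C->BAA

  step 1 ⇒ step 2: BAACBAAC ⇒ C·B·B·BAA·C·B·B·BAA
    A ↦ B
    B ↦ C
    C ↦ BAA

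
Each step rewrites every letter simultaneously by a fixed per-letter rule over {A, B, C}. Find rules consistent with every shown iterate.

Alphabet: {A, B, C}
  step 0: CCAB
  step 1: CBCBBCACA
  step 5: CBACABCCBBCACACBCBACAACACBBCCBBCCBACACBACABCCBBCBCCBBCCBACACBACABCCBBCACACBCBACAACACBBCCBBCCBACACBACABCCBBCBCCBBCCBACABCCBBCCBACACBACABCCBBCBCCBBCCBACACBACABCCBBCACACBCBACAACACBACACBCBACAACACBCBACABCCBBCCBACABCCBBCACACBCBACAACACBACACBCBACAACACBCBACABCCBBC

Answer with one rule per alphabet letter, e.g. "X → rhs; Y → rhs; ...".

  step 0 ⇒ step 1: CCAB ⇒ CB·CB·BC·ACA
    A ↦ BC
    B ↦ ACA
    C ↦ CB

A->BC, B->ACA, C->CB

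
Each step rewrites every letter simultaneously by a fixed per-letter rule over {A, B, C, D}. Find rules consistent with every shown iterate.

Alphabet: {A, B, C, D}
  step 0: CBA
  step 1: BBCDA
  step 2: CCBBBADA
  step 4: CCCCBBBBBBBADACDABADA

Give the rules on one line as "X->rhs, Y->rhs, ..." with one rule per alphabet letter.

  step 1 ⇒ step 2: BBCDA ⇒ C·C·BB·BA·DA
    A ↦ DA
    B ↦ C
    C ↦ BB
    D ↦ BA

A->DA, B->C, C->BB, D->BA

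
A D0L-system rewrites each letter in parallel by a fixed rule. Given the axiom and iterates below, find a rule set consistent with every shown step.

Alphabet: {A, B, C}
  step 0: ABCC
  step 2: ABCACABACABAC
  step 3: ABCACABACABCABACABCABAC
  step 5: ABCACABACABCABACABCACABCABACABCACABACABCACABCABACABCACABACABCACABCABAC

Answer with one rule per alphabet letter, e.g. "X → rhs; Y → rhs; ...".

  step 2 ⇒ step 3: ABCACABACABAC ⇒ AB·C·AC·AB·AC·AB·C·AB·AC·AB·C·AB·AC
    A ↦ AB
    B ↦ C
    C ↦ AC

A->AB, B->C, C->AC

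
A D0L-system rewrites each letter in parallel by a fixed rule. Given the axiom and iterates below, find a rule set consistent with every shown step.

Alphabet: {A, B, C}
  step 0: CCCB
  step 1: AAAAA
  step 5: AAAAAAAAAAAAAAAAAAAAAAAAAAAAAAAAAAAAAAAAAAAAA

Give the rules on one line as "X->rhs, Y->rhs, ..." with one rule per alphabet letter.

  step 0 ⇒ step 1: CCCB ⇒ A·A·A·AA
    B ↦ AA
    C ↦ A
    A ↦ CB  (constrained at step 1)

A->CB, B->AA, C->A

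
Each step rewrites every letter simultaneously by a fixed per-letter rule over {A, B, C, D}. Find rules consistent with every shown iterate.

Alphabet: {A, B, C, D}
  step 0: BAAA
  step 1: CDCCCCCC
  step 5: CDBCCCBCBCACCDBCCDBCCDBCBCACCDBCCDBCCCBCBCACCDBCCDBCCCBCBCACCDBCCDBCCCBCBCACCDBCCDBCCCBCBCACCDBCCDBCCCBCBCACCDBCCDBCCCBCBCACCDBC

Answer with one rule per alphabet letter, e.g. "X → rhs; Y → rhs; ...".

A->CC, B->CD, C->BC, D->AC

  step 0 ⇒ step 1: BAAA ⇒ CD·CC·CC·CC
    A ↦ CC
    B ↦ CD
    C ↦ BC  (constrained at step 1)
    D ↦ AC  (constrained at step 1)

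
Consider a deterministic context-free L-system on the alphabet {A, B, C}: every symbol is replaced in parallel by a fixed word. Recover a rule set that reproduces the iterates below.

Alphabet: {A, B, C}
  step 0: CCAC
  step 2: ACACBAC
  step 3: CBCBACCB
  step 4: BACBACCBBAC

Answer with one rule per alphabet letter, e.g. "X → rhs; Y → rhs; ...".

  step 3 ⇒ step 4: CBCBACCB ⇒ B·AC·B·AC·C·B·B·AC
    A ↦ C
    B ↦ AC
    C ↦ B

A->C, B->AC, C->B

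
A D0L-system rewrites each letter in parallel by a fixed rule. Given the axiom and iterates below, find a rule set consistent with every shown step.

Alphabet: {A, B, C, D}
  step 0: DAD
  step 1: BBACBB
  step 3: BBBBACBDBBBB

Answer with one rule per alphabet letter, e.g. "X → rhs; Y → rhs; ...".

A->AC, B->D, C->B, D->BB

  step 0 ⇒ step 1: DAD ⇒ BB·AC·BB
    A ↦ AC
    D ↦ BB
    B ↦ D  (constrained at step 1)
    C ↦ B  (constrained at step 1)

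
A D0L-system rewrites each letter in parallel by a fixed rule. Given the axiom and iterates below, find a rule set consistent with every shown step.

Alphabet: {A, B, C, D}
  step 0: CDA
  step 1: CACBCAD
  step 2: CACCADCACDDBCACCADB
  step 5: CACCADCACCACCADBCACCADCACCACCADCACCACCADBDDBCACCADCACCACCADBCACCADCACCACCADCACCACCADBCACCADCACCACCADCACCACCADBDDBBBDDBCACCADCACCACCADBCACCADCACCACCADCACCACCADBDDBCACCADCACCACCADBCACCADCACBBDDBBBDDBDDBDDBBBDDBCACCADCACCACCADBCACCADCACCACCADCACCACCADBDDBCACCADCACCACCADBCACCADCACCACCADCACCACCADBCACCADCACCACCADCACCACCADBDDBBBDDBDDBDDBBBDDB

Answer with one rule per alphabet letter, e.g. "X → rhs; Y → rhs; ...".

A->CAD, B->DDB, C->CAC, D->B

  step 1 ⇒ step 2: CACBCAD ⇒ CAC·CAD·CAC·DDB·CAC·CAD·B
    A ↦ CAD
    B ↦ DDB
    C ↦ CAC
    D ↦ B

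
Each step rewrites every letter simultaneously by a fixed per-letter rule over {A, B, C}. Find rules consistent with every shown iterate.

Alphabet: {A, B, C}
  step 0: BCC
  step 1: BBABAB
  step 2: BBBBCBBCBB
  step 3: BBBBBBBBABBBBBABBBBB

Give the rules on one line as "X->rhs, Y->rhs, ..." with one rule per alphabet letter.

  step 2 ⇒ step 3: BBBBCBBCBB ⇒ BB·BB·BB·BB·AB·BB·BB·AB·BB·BB
    B ↦ BB
    C ↦ AB
  step 1 ⇒ step 2: BBABAB ⇒ BB·BB·C·BB·C·BB
    A ↦ C

A->C, B->BB, C->AB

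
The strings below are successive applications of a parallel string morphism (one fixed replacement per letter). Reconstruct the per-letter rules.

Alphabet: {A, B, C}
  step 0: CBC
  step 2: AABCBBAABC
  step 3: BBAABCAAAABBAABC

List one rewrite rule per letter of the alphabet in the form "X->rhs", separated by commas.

  step 2 ⇒ step 3: AABCBBAABC ⇒ B·B·AA·BC·AA·AA·B·B·AA·BC
    A ↦ B
    B ↦ AA
    C ↦ BC

A->B, B->AA, C->BC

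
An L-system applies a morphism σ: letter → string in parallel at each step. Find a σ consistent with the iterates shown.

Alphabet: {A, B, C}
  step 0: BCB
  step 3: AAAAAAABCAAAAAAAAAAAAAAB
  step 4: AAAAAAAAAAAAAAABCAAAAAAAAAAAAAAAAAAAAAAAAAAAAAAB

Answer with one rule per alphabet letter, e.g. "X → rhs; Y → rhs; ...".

A->AA, B->AB, C->CA

  step 3 ⇒ step 4: AAAAAAABCAAAAAAAAAAAAAAB ⇒ AA·AA·AA·AA·AA·AA·AA·AB·CA·AA·AA·AA·AA·AA·AA·AA·AA·AA·AA·AA·AA·AA·AA·AB
    A ↦ AA
    B ↦ AB
    C ↦ CA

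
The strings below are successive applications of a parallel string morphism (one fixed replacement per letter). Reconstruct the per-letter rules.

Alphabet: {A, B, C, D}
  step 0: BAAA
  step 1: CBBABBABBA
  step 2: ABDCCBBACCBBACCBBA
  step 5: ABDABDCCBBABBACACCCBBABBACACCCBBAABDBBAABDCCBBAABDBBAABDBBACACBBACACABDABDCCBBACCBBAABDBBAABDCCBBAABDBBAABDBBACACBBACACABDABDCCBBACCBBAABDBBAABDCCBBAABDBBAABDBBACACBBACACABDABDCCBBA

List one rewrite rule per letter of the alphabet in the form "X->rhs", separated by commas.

  step 1 ⇒ step 2: CBBABBABBA ⇒ ABD·C·C·BBA·C·C·BBA·C·C·BBA
    A ↦ BBA
    B ↦ C
    C ↦ ABD
    D ↦ AC  (constrained at step 2)

A->BBA, B->C, C->ABD, D->AC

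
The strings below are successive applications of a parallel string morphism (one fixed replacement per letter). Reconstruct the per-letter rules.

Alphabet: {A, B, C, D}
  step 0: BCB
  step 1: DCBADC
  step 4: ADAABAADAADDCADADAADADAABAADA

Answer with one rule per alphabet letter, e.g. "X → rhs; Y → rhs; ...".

A->AD, B->DC, C->BA, D->A

  step 0 ⇒ step 1: BCB ⇒ DC·BA·DC
    B ↦ DC
    C ↦ BA
    A ↦ AD  (constrained at step 1)
    D ↦ A  (constrained at step 1)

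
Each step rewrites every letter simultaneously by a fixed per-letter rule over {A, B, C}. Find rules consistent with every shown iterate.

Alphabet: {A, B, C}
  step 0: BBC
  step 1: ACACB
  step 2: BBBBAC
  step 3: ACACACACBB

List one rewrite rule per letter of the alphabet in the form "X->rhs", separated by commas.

A->B, B->AC, C->B

  step 2 ⇒ step 3: BBBBAC ⇒ AC·AC·AC·AC·B·B
    A ↦ B
    B ↦ AC
    C ↦ B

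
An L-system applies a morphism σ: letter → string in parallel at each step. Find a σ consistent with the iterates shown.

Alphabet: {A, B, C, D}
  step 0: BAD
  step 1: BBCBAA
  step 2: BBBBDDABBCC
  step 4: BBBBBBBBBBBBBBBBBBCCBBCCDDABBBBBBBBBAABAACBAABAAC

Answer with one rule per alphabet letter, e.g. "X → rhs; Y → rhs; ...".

A->C, B->BB, C->DDA, D->BAA

  step 1 ⇒ step 2: BBCBAA ⇒ BB·BB·DDA·BB·C·C
    A ↦ C
    B ↦ BB
    C ↦ DDA
  step 0 ⇒ step 1: BAD ⇒ BB·C·BAA
    D ↦ BAA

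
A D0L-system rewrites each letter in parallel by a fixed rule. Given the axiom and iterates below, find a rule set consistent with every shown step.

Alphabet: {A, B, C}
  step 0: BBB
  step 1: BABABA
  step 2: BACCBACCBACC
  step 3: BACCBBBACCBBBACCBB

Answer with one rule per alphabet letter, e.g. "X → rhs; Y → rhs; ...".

A->CC, B->BA, C->B

  step 2 ⇒ step 3: BACCBACCBACC ⇒ BA·CC·B·B·BA·CC·B·B·BA·CC·B·B
    A ↦ CC
    B ↦ BA
    C ↦ B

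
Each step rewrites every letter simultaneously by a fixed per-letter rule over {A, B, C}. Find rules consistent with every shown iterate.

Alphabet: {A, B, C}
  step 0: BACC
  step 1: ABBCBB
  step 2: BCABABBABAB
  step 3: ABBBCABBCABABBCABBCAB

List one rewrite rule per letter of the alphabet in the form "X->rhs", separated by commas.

A->BC, B->AB, C->B

  step 2 ⇒ step 3: BCABABBABAB ⇒ AB·B·BC·AB·BC·AB·AB·BC·AB·BC·AB
    A ↦ BC
    B ↦ AB
    C ↦ B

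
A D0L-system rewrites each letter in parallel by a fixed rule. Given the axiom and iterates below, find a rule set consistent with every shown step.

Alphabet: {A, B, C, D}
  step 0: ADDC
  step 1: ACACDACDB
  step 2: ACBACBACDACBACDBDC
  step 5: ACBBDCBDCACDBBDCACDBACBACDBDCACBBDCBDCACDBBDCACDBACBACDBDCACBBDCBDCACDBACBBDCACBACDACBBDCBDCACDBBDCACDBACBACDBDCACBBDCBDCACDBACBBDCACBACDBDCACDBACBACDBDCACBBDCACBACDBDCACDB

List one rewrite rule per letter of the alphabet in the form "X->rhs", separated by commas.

A->AC, B->BDC, C->B, D->ACD

  step 1 ⇒ step 2: ACACDACDB ⇒ AC·B·AC·B·ACD·AC·B·ACD·BDC
    A ↦ AC
    B ↦ BDC
    C ↦ B
    D ↦ ACD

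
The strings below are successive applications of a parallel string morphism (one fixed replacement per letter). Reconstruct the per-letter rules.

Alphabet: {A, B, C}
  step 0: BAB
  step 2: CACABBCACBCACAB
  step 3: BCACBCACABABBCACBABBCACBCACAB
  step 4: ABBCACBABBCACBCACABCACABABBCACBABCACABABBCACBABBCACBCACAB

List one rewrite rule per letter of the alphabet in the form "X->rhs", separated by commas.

A->CAC, B->AB, C->B

  step 3 ⇒ step 4: BCACBCACABABBCACBABBCACBCACAB ⇒ AB·B·CAC·B·AB·B·CAC·B·CAC·AB·CAC·AB·AB·B·CAC·B·AB·CAC·AB·AB·B·CAC·B·AB·B·CAC·B·CAC·AB
    A ↦ CAC
    B ↦ AB
    C ↦ B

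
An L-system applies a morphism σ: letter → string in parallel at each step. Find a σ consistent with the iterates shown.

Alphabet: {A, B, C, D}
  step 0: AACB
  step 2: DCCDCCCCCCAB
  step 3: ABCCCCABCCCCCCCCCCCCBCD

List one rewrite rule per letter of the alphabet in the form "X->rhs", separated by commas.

A->BC, B->D, C->CC, D->AB

  step 2 ⇒ step 3: DCCDCCCCCCAB ⇒ AB·CC·CC·AB·CC·CC·CC·CC·CC·CC·BC·D
    A ↦ BC
    B ↦ D
    C ↦ CC
    D ↦ AB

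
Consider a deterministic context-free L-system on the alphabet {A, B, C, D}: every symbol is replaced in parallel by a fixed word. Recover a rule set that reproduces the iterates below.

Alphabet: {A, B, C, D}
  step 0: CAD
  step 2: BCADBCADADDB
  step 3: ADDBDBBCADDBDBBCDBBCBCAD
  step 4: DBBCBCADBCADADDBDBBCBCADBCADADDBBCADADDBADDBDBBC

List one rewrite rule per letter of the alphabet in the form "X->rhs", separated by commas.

A->DB, B->AD, C->DB, D->BC

  step 3 ⇒ step 4: ADDBDBBCADDBDBBCDBBCBCAD ⇒ DB·BC·BC·AD·BC·AD·AD·DB·DB·BC·BC·AD·BC·AD·AD·DB·BC·AD·AD·DB·AD·DB·DB·BC
    A ↦ DB
    B ↦ AD
    C ↦ DB
    D ↦ BC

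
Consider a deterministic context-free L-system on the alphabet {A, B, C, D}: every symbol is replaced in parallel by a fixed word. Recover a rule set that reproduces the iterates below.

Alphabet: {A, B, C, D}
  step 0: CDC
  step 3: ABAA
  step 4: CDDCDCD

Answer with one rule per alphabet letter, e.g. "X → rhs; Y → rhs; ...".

A->CD, B->D, C->B, D->A

  step 3 ⇒ step 4: ABAA ⇒ CD·D·CD·CD
    A ↦ CD
    B ↦ D
    C ↦ B  (constrained at step 0)
    D ↦ A  (constrained at step 0)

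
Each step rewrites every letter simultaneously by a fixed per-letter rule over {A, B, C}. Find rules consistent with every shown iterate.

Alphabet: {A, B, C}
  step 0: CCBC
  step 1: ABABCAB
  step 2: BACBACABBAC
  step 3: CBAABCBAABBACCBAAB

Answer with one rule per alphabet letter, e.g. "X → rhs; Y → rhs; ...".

A->BA, B->C, C->AB

  step 2 ⇒ step 3: BACBACABBAC ⇒ C·BA·AB·C·BA·AB·BA·C·C·BA·AB
    A ↦ BA
    B ↦ C
    C ↦ AB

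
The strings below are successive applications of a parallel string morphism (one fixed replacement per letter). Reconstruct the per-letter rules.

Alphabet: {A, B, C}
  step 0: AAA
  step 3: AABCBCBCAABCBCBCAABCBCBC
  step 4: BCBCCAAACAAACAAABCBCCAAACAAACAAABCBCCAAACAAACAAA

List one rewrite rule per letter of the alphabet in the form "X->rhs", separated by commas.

A->BC, B->CA, C->AA

  step 3 ⇒ step 4: AABCBCBCAABCBCBCAABCBCBC ⇒ BC·BC·CA·AA·CA·AA·CA·AA·BC·BC·CA·AA·CA·AA·CA·AA·BC·BC·CA·AA·CA·AA·CA·AA
    A ↦ BC
    B ↦ CA
    C ↦ AA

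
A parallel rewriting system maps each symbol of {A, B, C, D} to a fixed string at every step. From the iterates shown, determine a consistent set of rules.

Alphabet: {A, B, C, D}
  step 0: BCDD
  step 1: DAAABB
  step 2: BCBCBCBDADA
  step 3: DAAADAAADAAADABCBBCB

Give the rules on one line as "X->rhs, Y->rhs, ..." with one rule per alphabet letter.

A->CB, B->DA, C->AA, D->B

  step 2 ⇒ step 3: BCBCBCBDADA ⇒ DA·AA·DA·AA·DA·AA·DA·B·CB·B·CB
    A ↦ CB
    B ↦ DA
    C ↦ AA
    D ↦ B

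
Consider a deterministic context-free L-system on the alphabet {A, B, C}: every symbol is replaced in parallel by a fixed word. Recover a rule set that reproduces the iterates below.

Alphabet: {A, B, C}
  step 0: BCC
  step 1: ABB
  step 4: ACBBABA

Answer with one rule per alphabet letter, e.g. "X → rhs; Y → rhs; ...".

  step 0 ⇒ step 1: BCC ⇒ A·B·B
    B ↦ A
    C ↦ B
    A ↦ CB  (constrained at step 1)

A->CB, B->A, C->B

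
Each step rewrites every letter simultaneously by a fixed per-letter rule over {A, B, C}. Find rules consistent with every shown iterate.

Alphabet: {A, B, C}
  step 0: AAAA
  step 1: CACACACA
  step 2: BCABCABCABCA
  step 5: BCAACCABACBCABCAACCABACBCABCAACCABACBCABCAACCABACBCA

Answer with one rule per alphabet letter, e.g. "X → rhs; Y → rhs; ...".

  step 1 ⇒ step 2: CACACACA ⇒ B·CA·B·CA·B·CA·B·CA
    A ↦ CA
    C ↦ B
    B ↦ AC  (constrained at step 2)

A->CA, B->AC, C->B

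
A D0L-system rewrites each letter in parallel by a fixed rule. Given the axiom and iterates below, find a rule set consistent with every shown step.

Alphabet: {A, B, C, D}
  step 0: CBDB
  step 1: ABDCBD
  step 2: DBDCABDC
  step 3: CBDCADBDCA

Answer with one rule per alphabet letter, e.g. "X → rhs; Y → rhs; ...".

  step 2 ⇒ step 3: DBDCABDC ⇒ C·BD·C·A·D·BD·C·A
    A ↦ D
    B ↦ BD
    C ↦ A
    D ↦ C

A->D, B->BD, C->A, D->C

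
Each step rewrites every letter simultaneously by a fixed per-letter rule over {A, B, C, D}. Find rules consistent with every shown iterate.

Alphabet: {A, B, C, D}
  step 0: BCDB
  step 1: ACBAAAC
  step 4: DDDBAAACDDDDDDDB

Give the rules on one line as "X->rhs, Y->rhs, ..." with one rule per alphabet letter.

  step 0 ⇒ step 1: BCDB ⇒ AC·B·AA·AC
    B ↦ AC
    C ↦ B
    D ↦ AA
    A ↦ D  (constrained at step 1)

A->D, B->AC, C->B, D->AA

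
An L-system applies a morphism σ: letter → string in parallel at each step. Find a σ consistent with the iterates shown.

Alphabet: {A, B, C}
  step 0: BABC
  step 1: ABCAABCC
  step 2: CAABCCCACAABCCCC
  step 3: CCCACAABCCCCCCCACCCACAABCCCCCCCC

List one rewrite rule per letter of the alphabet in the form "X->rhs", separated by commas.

A->CA, B->AB, C->CC

  step 2 ⇒ step 3: CAABCCCACAABCCCC ⇒ CC·CA·CA·AB·CC·CC·CC·CA·CC·CA·CA·AB·CC·CC·CC·CC
    A ↦ CA
    B ↦ AB
    C ↦ CC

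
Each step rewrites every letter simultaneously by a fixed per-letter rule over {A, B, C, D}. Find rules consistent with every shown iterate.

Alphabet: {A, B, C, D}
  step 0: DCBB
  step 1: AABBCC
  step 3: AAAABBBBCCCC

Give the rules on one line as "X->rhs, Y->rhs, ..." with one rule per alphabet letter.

  step 0 ⇒ step 1: DCBB ⇒ AA·BB·C·C
    B ↦ C
    C ↦ BB
    D ↦ AA
    A ↦ D  (constrained at step 1)

A->D, B->C, C->BB, D->AA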